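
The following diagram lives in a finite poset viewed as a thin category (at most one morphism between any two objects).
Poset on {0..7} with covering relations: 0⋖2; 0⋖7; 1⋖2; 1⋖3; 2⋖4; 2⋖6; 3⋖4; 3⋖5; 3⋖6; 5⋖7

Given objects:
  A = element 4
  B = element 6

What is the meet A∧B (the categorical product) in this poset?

Answer: NO MEET EXISTS

Derivation:
Lower bounds of A=4 and B=6: {0,1,2,3}
  maximal lower bounds 2 and 3 are incomparable: neither 2⊑3 nor 3⊑2
→ no greatest lower bound exists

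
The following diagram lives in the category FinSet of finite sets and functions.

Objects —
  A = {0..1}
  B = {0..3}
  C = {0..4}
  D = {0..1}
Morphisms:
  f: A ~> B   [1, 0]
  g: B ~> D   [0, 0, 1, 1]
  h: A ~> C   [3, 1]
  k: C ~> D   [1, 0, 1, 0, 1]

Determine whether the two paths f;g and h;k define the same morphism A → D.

Answer: COMMUTES

Work:
Path 1 = f;g:
  0 f~>1 g~>0
  1 f~>0 g~>0
  result₁ = [0, 0]
Path 2 = h;k:
  0 h~>3 k~>0
  1 h~>1 k~>0
  result₂ = [0, 0]
Equal? equal; square commutes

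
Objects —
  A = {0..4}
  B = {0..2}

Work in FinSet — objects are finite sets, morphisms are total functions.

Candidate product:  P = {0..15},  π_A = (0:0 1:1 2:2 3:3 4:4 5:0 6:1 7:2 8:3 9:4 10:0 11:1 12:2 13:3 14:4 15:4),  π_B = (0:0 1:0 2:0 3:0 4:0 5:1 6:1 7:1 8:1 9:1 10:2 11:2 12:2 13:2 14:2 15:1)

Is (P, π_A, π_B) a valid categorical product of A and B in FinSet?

Answer: NOT A VALID PRODUCT — |P|=16 ≠ |A|·|B|=15

Trace:
|A|·|B| = 5·3 = 15;  |P| = 16
  → cardinalities differ; no bijection possible.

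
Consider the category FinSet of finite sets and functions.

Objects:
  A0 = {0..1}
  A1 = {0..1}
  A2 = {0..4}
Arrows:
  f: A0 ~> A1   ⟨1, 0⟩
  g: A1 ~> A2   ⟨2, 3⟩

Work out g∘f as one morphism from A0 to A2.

  0 f~>1 g~>3
  1 f~>0 g~>2
⟦path⟧: ⟨3, 2⟩

Answer: ⟨3, 2⟩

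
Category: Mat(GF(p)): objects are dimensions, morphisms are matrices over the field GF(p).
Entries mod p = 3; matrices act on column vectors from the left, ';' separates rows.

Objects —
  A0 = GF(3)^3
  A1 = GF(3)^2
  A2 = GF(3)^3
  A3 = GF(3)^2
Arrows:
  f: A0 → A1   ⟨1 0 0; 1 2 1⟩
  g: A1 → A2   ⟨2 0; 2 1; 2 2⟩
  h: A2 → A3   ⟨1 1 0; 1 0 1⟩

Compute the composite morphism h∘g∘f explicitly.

Answer: ⟨2 2 1; 0 1 2⟩

Trace:
  e0=⟨1,0,0⟩ f→⟨1,1⟩ g→⟨2,0,1⟩ h→⟨2,0⟩
  e1=⟨0,1,0⟩ f→⟨0,2⟩ g→⟨0,2,1⟩ h→⟨2,1⟩
  e2=⟨0,0,1⟩ f→⟨0,1⟩ g→⟨0,1,2⟩ h→⟨1,2⟩
result: ⟨2 2 1; 0 1 2⟩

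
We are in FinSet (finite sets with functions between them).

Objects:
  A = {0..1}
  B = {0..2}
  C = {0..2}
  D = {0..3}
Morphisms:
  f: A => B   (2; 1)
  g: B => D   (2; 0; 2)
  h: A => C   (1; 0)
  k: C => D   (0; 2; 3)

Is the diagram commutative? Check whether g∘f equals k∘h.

Answer: COMMUTES

Trace:
Along f;g (path 1):
  0 f=>2 g=>2
  1 f=>1 g=>0
  ⟦path⟧₁ = (2; 0)
Along h;k (path 2):
  0 h=>1 k=>2
  1 h=>0 k=>0
  ⟦path⟧₂ = (2; 0)
Equal? YES — commutes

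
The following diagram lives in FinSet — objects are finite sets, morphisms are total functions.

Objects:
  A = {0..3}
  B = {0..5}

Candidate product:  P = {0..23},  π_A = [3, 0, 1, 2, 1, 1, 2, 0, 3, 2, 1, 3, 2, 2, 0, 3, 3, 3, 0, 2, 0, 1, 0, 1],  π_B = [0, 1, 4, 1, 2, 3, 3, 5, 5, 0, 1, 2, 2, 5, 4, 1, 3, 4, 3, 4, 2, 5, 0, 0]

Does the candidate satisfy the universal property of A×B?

Answer: VALID PRODUCT

Work:
|A|·|B| = 4·6 = 24;  |P| = 24
Check the pairing map k ↦ (π_A(k), π_B(k)):
  0 : (3,0)
  1 : (0,1)
  2 : (1,4)
  3 : (2,1)
  4 : (1,2)
  5 : (1,3)
  6 : (2,3)
  7 : (0,5)
  8 : (3,5)
  9 : (2,0)
  10 : (1,1)
  11 : (3,2)
  12 : (2,2)
  13 : (2,5)
  14 : (0,4)
  15 : (3,1)
  16 : (3,3)
  17 : (3,4)
  18 : (0,3)
  19 : (2,4)
  20 : (0,2)
  21 : (1,5)
  22 : (0,0)
  23 : (1,0)
distinct pairs in image: 24 / 24 needed
  → bijection onto A×B; projections well-typed.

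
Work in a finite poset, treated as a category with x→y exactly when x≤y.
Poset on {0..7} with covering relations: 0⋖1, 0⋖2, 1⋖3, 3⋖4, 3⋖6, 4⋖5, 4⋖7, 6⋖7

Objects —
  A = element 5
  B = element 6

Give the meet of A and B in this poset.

Answer: A∧B = 3

Trace:
Lower bounds of A=5 and B=6: {0,1,3}
  0 <= 3
  1 <= 3
  3 <= 3
glb = 3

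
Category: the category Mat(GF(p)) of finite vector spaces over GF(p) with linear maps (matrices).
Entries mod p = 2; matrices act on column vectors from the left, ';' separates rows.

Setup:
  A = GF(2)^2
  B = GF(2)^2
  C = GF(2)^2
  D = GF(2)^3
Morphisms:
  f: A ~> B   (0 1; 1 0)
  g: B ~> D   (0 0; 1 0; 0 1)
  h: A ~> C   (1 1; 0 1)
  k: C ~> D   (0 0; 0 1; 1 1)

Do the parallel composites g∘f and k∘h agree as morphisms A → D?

1) trace f;g:
  e0=⟨1,0⟩ f~>⟨0,1⟩ g~>⟨0,0,1⟩
  e1=⟨0,1⟩ f~>⟨1,0⟩ g~>⟨0,1,0⟩
  composite₁ = (0 0; 0 1; 1 0)
2) trace h;k:
  e0=⟨1,0⟩ h~>⟨1,0⟩ k~>⟨0,0,1⟩
  e1=⟨0,1⟩ h~>⟨1,1⟩ k~>⟨0,1,0⟩
  composite₂ = (0 0; 0 1; 1 0)
Equal? YES — commutes

Answer: COMMUTES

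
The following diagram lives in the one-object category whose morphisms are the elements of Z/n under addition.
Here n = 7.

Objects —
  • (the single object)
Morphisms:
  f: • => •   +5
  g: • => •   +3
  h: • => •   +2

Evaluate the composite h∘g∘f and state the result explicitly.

  0 +5≡5 +3≡1 +2≡3  (mod 7)
result: +3

Answer: +3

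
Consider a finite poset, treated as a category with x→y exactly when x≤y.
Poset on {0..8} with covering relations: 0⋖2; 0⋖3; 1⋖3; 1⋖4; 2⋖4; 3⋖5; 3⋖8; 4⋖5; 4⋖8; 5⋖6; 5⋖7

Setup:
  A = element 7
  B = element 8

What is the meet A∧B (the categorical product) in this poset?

Lower bounds of A=7 and B=8: {0,1,2,3,4}
  maximal lower bounds 3 and 4 are incomparable: neither 3<=4 nor 4<=3
→ no greatest lower bound exists

Answer: NO MEET EXISTS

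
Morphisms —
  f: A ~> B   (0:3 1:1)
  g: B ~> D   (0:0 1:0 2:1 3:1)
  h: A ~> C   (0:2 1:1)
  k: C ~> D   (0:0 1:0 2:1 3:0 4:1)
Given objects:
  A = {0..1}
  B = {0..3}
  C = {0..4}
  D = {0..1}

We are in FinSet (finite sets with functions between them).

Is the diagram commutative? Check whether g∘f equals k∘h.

Answer: COMMUTES

Derivation:
Along f;g (path 1):
  0 f~>3 g~>1
  1 f~>1 g~>0
  composite₁ = (0:1 1:0)
Along h;k (path 2):
  0 h~>2 k~>1
  1 h~>1 k~>0
  composite₂ = (0:1 1:0)
Equal? same morphism ✓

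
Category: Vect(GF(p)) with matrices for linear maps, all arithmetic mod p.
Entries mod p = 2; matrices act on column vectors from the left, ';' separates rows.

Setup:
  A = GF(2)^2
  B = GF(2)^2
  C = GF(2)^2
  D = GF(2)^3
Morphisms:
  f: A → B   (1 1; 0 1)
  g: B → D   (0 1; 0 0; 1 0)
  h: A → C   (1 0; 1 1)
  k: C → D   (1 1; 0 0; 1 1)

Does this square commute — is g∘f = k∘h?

Path 1 = f;g:
  e0=[1,0] f→[1,0] g→[0,0,1]
  e1=[0,1] f→[1,1] g→[1,0,1]
  composite₁ = (0 1; 0 0; 1 1)
Path 2 = h;k:
  e0=[1,0] h→[1,1] k→[0,0,0]
  e1=[0,1] h→[0,1] k→[1,0,1]
  composite₂ = (0 1; 0 0; 0 1)
Equal? NO — does not commute

Answer: DOES NOT COMMUTE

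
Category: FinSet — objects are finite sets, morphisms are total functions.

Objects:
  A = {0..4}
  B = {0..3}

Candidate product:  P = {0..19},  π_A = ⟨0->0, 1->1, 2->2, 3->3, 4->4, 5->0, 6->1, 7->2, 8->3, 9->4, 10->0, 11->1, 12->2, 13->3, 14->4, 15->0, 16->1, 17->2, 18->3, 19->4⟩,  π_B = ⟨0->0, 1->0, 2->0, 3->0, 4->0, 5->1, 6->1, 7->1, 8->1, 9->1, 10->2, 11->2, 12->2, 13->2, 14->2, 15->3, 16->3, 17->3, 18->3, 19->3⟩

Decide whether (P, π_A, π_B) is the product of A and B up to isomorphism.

Answer: VALID PRODUCT

Derivation:
|A|·|B| = 5·4 = 20;  |P| = 20
Check the pairing map k ↦ (π_A(k), π_B(k)):
  0 -> (0,0)
  1 -> (1,0)
  2 -> (2,0)
  3 -> (3,0)
  4 -> (4,0)
  5 -> (0,1)
  6 -> (1,1)
  7 -> (2,1)
  8 -> (3,1)
  9 -> (4,1)
  10 -> (0,2)
  11 -> (1,2)
  12 -> (2,2)
  13 -> (3,2)
  14 -> (4,2)
  15 -> (0,3)
  16 -> (1,3)
  17 -> (2,3)
  18 -> (3,3)
  19 -> (4,3)
distinct pairs in image: 20 / 20 needed
  → bijection onto A×B; projections well-typed.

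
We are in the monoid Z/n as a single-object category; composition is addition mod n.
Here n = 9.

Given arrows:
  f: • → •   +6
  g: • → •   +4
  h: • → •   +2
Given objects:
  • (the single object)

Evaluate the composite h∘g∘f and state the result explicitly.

  0 +6≡6 +4≡1 +2≡3  (mod 9)
result: +3

Answer: +3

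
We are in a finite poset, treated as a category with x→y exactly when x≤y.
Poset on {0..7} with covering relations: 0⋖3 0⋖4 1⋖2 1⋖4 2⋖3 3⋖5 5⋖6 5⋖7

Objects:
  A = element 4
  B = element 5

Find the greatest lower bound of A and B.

{x : x<=A ∧ x<=B} = {0,1}  (A=4, B=5)
  maximal lower bounds 0 and 1 are incomparable: neither 0<=1 nor 1<=0
→ no greatest lower bound exists

Answer: NO MEET EXISTS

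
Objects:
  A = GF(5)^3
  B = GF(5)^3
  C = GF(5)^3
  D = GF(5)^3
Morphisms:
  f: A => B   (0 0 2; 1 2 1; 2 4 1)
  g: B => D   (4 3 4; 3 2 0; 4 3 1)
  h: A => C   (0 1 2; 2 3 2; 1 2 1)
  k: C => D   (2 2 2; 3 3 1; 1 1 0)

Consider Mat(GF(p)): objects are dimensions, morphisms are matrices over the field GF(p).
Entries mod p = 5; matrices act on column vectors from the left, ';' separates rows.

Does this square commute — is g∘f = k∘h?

Path 1 = f;g:
  e0=⟨1,0,0⟩ f=>⟨0,1,2⟩ g=>⟨1,2,0⟩
  e1=⟨0,1,0⟩ f=>⟨0,2,4⟩ g=>⟨2,4,0⟩
  e2=⟨0,0,1⟩ f=>⟨2,1,1⟩ g=>⟨0,3,2⟩
  composite₁ = (1 2 0; 2 4 3; 0 0 2)
Path 2 = h;k:
  e0=⟨1,0,0⟩ h=>⟨0,2,1⟩ k=>⟨1,2,2⟩
  e1=⟨0,1,0⟩ h=>⟨1,3,2⟩ k=>⟨2,4,4⟩
  e2=⟨0,0,1⟩ h=>⟨2,2,1⟩ k=>⟨0,3,4⟩
  composite₂ = (1 2 0; 2 4 3; 2 4 4)
Equal? distinct morphisms ✗

Answer: DOES NOT COMMUTE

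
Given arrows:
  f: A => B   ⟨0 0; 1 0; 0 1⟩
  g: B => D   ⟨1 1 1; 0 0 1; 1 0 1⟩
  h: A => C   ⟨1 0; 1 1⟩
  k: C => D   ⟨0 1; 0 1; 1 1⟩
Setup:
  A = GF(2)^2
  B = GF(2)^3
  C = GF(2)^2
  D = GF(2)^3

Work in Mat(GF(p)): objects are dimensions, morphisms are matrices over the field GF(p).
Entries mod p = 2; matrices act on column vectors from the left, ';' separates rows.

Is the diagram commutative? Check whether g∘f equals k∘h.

Answer: DOES NOT COMMUTE

Work:
1) trace f;g:
  e0=[1,0] f=>[0,1,0] g=>[1,0,0]
  e1=[0,1] f=>[0,0,1] g=>[1,1,1]
  composite₁ = ⟨1 1; 0 1; 0 1⟩
2) trace h;k:
  e0=[1,0] h=>[1,1] k=>[1,1,0]
  e1=[0,1] h=>[0,1] k=>[1,1,1]
  composite₂ = ⟨1 1; 1 1; 0 1⟩
Equal? distinct morphisms ✗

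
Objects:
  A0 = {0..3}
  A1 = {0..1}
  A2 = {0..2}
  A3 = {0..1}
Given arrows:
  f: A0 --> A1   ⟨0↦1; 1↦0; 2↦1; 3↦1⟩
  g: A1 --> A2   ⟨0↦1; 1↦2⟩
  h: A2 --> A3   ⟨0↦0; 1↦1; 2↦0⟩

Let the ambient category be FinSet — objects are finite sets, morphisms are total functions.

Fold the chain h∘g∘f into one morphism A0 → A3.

  0 f-->1 g-->2 h-->0
  1 f-->0 g-->1 h-->1
  2 f-->1 g-->2 h-->0
  3 f-->1 g-->2 h-->0
⟦path⟧: ⟨0↦0; 1↦1; 2↦0; 3↦0⟩

Answer: ⟨0↦0; 1↦1; 2↦0; 3↦0⟩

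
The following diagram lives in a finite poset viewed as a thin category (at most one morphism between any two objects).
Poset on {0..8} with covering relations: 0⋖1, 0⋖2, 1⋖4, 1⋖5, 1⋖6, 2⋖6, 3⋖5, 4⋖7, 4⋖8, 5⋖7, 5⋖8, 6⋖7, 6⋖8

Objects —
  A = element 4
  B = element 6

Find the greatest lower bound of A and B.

Answer: A∧B = 1

Work:
Common predecessors of 4,6: {0,1}
  0 ≤ 1
  1 ≤ 1
glb = 1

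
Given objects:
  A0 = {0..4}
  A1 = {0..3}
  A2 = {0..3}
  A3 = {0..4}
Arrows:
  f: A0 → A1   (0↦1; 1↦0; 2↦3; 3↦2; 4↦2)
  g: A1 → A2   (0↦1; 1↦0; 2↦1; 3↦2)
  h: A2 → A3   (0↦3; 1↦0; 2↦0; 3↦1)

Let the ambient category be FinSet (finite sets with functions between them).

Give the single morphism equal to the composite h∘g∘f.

  0 f→1 g→0 h→3
  1 f→0 g→1 h→0
  2 f→3 g→2 h→0
  3 f→2 g→1 h→0
  4 f→2 g→1 h→0
⟦path⟧: (0↦3; 1↦0; 2↦0; 3↦0; 4↦0)

Answer: (0↦3; 1↦0; 2↦0; 3↦0; 4↦0)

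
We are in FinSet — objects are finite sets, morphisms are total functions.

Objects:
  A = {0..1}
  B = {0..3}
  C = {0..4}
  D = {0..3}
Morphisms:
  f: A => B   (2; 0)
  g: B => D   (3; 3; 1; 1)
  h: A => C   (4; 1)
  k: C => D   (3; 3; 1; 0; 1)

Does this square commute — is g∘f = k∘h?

1) trace f;g:
  0 f=>2 g=>1
  1 f=>0 g=>3
  result₁ = (1; 3)
2) trace h;k:
  0 h=>4 k=>1
  1 h=>1 k=>3
  result₂ = (1; 3)
Equal? same morphism ✓

Answer: COMMUTES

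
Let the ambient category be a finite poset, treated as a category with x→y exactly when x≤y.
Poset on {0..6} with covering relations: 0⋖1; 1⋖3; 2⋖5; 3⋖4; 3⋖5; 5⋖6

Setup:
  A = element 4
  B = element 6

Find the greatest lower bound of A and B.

Answer: A∧B = 3

Work:
Common predecessors of 4,6: {0,1,3}
  0 <= 3
  1 <= 3
  3 <= 3
glb = 3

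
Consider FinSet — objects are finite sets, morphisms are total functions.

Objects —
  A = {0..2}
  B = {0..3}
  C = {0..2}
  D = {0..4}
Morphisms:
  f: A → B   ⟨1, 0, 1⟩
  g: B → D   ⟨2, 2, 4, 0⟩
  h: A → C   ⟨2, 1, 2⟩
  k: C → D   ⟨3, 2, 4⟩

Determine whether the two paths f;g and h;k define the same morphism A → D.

Answer: DOES NOT COMMUTE

Derivation:
1) trace f;g:
  0 f→1 g→2
  1 f→0 g→2
  2 f→1 g→2
  ⟦path⟧₁ = ⟨2, 2, 2⟩
2) trace h;k:
  0 h→2 k→4
  1 h→1 k→2
  2 h→2 k→4
  ⟦path⟧₂ = ⟨4, 2, 4⟩
Equal? differ; not commutative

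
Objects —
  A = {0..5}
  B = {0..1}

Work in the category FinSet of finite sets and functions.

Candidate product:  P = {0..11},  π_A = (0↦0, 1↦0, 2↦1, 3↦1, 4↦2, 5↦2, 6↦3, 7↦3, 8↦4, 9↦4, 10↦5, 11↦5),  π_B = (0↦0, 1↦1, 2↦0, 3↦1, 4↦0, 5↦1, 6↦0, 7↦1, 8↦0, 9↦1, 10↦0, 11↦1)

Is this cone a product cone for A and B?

Answer: VALID PRODUCT

Derivation:
|A|·|B| = 6·2 = 12;  |P| = 12
Check the pairing map k ↦ (π_A(k), π_B(k)):
  0 ↦ (0,0)
  1 ↦ (0,1)
  2 ↦ (1,0)
  3 ↦ (1,1)
  4 ↦ (2,0)
  5 ↦ (2,1)
  6 ↦ (3,0)
  7 ↦ (3,1)
  8 ↦ (4,0)
  9 ↦ (4,1)
  10 ↦ (5,0)
  11 ↦ (5,1)
distinct pairs in image: 12 / 12 needed
  → bijection onto A×B; projections well-typed.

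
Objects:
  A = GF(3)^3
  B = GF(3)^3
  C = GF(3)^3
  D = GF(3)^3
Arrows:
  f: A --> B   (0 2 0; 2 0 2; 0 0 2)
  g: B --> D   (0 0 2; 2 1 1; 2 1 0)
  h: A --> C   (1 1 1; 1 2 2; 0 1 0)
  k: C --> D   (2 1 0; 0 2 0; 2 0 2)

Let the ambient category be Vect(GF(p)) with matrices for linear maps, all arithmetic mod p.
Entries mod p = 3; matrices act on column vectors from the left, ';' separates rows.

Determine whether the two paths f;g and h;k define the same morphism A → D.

Path 1 = f;g:
  e0=(1,0,0) f-->(0,2,0) g-->(0,2,2)
  e1=(0,1,0) f-->(2,0,0) g-->(0,1,1)
  e2=(0,0,1) f-->(0,2,2) g-->(1,1,2)
  ⟦path⟧₁ = (0 0 1; 2 1 1; 2 1 2)
Path 2 = h;k:
  e0=(1,0,0) h-->(1,1,0) k-->(0,2,2)
  e1=(0,1,0) h-->(1,2,1) k-->(1,1,1)
  e2=(0,0,1) h-->(1,2,0) k-->(1,1,2)
  ⟦path⟧₂ = (0 1 1; 2 1 1; 2 1 2)
Equal? differ; not commutative

Answer: DOES NOT COMMUTE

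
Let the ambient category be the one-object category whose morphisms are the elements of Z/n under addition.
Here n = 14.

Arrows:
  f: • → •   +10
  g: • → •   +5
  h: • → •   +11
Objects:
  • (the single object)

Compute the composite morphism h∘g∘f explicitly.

Answer: +12

Trace:
  0 +10≡10 +5≡1 +11≡12  (mod 14)
composite: +12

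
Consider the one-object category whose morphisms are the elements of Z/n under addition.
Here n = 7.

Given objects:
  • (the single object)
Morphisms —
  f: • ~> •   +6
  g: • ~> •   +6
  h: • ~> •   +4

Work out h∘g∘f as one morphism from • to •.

Answer: +2

Work:
  0 +6≡6 +6≡5 +4≡2  (mod 7)
result: +2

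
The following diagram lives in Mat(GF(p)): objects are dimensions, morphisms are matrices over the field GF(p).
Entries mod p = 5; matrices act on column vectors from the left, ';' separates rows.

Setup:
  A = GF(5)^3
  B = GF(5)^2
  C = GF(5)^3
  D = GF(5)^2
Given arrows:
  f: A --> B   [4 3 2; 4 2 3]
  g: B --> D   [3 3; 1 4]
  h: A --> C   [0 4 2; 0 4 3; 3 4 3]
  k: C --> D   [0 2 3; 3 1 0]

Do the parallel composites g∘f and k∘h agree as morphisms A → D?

Answer: COMMUTES

Derivation:
1) trace f;g:
  e0=⟨1,0,0⟩ f-->⟨4,4⟩ g-->⟨4,0⟩
  e1=⟨0,1,0⟩ f-->⟨3,2⟩ g-->⟨0,1⟩
  e2=⟨0,0,1⟩ f-->⟨2,3⟩ g-->⟨0,4⟩
  ⟦path⟧₁ = [4 0 0; 0 1 4]
2) trace h;k:
  e0=⟨1,0,0⟩ h-->⟨0,0,3⟩ k-->⟨4,0⟩
  e1=⟨0,1,0⟩ h-->⟨4,4,4⟩ k-->⟨0,1⟩
  e2=⟨0,0,1⟩ h-->⟨2,3,3⟩ k-->⟨0,4⟩
  ⟦path⟧₂ = [4 0 0; 0 1 4]
Equal? equal; square commutes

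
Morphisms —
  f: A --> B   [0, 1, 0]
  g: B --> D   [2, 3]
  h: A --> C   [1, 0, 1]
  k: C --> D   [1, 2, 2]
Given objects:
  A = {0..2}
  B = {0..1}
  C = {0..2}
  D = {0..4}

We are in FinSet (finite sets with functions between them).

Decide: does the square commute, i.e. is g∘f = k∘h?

Answer: DOES NOT COMMUTE

Trace:
1) trace f;g:
  0 f-->0 g-->2
  1 f-->1 g-->3
  2 f-->0 g-->2
  ⟦path⟧₁ = [2, 3, 2]
2) trace h;k:
  0 h-->1 k-->2
  1 h-->0 k-->1
  2 h-->1 k-->2
  ⟦path⟧₂ = [2, 1, 2]
Equal? distinct morphisms ✗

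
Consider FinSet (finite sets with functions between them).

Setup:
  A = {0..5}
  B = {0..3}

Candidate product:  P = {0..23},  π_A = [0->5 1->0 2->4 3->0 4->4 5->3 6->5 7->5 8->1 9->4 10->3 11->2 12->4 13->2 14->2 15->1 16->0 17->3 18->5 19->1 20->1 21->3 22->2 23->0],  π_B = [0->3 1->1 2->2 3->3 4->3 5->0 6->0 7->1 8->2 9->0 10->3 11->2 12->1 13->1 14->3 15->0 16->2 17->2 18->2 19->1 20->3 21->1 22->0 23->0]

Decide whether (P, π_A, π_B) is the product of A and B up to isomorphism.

|A|·|B| = 6·4 = 24;  |P| = 24
Check the pairing map k ↦ (π_A(k), π_B(k)):
  0 -> (5,3)
  1 -> (0,1)
  2 -> (4,2)
  3 -> (0,3)
  4 -> (4,3)
  5 -> (3,0)
  6 -> (5,0)
  7 -> (5,1)
  8 -> (1,2)
  9 -> (4,0)
  10 -> (3,3)
  11 -> (2,2)
  12 -> (4,1)
  13 -> (2,1)
  14 -> (2,3)
  15 -> (1,0)
  16 -> (0,2)
  17 -> (3,2)
  18 -> (5,2)
  19 -> (1,1)
  20 -> (1,3)
  21 -> (3,1)
  22 -> (2,0)
  23 -> (0,0)
distinct pairs in image: 24 / 24 needed
  → bijection onto A×B; projections well-typed.

Answer: VALID PRODUCT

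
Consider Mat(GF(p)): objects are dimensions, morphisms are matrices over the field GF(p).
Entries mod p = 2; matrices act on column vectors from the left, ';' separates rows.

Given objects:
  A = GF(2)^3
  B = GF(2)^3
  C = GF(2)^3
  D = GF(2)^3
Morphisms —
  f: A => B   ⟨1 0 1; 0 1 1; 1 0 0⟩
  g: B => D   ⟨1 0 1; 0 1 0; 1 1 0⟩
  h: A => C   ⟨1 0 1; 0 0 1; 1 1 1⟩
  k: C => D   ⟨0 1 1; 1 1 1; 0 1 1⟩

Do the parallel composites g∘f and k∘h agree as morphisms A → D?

Answer: DOES NOT COMMUTE

Derivation:
Path 1 = f;g:
  e0=(1,0,0) f=>(1,0,1) g=>(0,0,1)
  e1=(0,1,0) f=>(0,1,0) g=>(0,1,1)
  e2=(0,0,1) f=>(1,1,0) g=>(1,1,0)
  ⟦path⟧₁ = ⟨0 0 1; 0 1 1; 1 1 0⟩
Path 2 = h;k:
  e0=(1,0,0) h=>(1,0,1) k=>(1,0,1)
  e1=(0,1,0) h=>(0,0,1) k=>(1,1,1)
  e2=(0,0,1) h=>(1,1,1) k=>(0,1,0)
  ⟦path⟧₂ = ⟨1 1 0; 0 1 1; 1 1 0⟩
Equal? NO — does not commute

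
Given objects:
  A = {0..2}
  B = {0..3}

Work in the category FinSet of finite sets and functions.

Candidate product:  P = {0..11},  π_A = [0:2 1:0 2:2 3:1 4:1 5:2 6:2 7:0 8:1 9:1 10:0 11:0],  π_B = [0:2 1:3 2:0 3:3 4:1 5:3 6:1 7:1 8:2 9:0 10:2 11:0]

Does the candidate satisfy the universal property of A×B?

|A|·|B| = 3·4 = 12;  |P| = 12
Check the pairing map k ↦ (π_A(k), π_B(k)):
  0 : (2,2)
  1 : (0,3)
  2 : (2,0)
  3 : (1,3)
  4 : (1,1)
  5 : (2,3)
  6 : (2,1)
  7 : (0,1)
  8 : (1,2)
  9 : (1,0)
  10 : (0,2)
  11 : (0,0)
distinct pairs in image: 12 / 12 needed
  → bijection onto A×B; projections well-typed.

Answer: VALID PRODUCT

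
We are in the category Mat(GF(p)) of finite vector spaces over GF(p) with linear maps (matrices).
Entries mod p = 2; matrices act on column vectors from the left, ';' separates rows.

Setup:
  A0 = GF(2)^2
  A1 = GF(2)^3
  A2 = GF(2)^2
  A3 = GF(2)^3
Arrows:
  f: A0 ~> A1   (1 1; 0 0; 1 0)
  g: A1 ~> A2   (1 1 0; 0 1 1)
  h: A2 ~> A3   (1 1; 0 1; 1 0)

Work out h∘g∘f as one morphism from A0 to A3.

  e0=⟨1,0⟩ f~>⟨1,0,1⟩ g~>⟨1,1⟩ h~>⟨0,1,1⟩
  e1=⟨0,1⟩ f~>⟨1,0,0⟩ g~>⟨1,0⟩ h~>⟨1,0,1⟩
result: (0 1; 1 0; 1 1)

Answer: (0 1; 1 0; 1 1)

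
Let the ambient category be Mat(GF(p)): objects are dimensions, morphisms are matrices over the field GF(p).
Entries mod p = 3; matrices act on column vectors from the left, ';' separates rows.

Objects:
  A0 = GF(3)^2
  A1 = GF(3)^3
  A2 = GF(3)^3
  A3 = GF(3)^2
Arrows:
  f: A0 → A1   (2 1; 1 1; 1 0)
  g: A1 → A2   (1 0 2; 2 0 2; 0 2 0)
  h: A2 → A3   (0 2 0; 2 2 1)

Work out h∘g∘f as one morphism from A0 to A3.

Answer: (0 1; 1 2)

Work:
  e0=[1,0] f→[2,1,1] g→[1,0,2] h→[0,1]
  e1=[0,1] f→[1,1,0] g→[1,2,2] h→[1,2]
result: (0 1; 1 2)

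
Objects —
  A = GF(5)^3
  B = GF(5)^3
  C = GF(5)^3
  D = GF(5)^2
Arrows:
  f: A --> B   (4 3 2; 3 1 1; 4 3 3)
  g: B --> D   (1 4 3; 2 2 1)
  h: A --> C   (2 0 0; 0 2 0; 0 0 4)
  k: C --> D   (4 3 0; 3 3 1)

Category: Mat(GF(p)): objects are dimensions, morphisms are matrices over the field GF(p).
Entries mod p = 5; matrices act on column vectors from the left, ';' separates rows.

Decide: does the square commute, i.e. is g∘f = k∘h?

1) trace f;g:
  e0=[1,0,0] f-->[4,3,4] g-->[3,3]
  e1=[0,1,0] f-->[3,1,3] g-->[1,1]
  e2=[0,0,1] f-->[2,1,3] g-->[0,4]
  ⟦path⟧₁ = (3 1 0; 3 1 4)
2) trace h;k:
  e0=[1,0,0] h-->[2,0,0] k-->[3,1]
  e1=[0,1,0] h-->[0,2,0] k-->[1,1]
  e2=[0,0,1] h-->[0,0,4] k-->[0,4]
  ⟦path⟧₂ = (3 1 0; 1 1 4)
Equal? differ; not commutative

Answer: DOES NOT COMMUTE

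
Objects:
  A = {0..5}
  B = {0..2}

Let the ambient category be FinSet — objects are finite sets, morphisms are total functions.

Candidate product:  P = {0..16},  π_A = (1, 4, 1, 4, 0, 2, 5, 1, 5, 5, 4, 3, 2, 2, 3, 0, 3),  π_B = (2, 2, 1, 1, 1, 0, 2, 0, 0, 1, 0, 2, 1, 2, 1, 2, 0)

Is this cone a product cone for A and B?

|A|·|B| = 6·3 = 18;  |P| = 17
  → cardinalities differ; no bijection possible.

Answer: NOT A VALID PRODUCT — |P|=17 ≠ |A|·|B|=18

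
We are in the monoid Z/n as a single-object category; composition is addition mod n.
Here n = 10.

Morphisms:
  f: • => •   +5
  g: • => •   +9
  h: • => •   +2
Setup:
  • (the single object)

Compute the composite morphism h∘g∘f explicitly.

Answer: +6

Work:
  0 +5≡5 +9≡4 +2≡6  (mod 10)
composite: +6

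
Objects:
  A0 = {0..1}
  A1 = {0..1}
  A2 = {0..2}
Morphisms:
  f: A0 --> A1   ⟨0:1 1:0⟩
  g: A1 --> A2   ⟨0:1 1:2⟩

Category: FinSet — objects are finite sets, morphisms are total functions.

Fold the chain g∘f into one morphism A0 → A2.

Answer: ⟨0:2 1:1⟩

Derivation:
  0 f-->1 g-->2
  1 f-->0 g-->1
composite: ⟨0:2 1:1⟩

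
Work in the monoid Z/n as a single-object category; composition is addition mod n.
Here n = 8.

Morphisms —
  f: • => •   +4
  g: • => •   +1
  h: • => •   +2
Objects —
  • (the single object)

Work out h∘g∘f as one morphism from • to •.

  0 +4≡4 +1≡5 +2≡7  (mod 8)
result: +7

Answer: +7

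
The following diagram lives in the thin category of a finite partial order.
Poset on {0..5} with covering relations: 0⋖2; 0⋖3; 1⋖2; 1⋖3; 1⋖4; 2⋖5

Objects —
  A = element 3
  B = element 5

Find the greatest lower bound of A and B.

Answer: NO MEET EXISTS

Derivation:
Common predecessors of 3,5: {0,1}
  maximal lower bounds 0 and 1 are incomparable: neither 0≤1 nor 1≤0
→ no greatest lower bound exists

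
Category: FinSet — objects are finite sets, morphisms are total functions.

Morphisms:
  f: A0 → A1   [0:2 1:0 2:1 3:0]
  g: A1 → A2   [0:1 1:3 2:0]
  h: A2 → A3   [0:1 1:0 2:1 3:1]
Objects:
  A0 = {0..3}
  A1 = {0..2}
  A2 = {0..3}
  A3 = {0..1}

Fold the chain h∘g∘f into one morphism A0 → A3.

  0 f→2 g→0 h→1
  1 f→0 g→1 h→0
  2 f→1 g→3 h→1
  3 f→0 g→1 h→0
composite: [0:1 1:0 2:1 3:0]

Answer: [0:1 1:0 2:1 3:0]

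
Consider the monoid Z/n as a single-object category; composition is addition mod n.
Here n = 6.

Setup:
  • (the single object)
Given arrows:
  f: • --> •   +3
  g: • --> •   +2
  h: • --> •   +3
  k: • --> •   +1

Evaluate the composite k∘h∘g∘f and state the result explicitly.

  0 +3≡3 +2≡5 +3≡2 +1≡3  (mod 6)
⟦path⟧: +3

Answer: +3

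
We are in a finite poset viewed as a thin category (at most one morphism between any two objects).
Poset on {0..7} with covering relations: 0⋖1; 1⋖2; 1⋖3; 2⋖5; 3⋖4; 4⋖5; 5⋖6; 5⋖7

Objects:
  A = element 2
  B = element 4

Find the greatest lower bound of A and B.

Answer: A∧B = 1

Trace:
Lower bounds of A=2 and B=4: {0,1}
  0 ⊑ 1
  1 ⊑ 1
glb = 1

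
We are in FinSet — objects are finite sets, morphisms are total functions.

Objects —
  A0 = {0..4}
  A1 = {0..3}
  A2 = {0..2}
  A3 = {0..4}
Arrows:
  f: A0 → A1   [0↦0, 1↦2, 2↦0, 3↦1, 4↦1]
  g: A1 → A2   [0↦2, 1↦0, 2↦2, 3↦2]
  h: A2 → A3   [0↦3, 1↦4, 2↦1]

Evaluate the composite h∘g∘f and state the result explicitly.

Answer: [0↦1, 1↦1, 2↦1, 3↦3, 4↦3]

Trace:
  0 f→0 g→2 h→1
  1 f→2 g→2 h→1
  2 f→0 g→2 h→1
  3 f→1 g→0 h→3
  4 f→1 g→0 h→3
⟦path⟧: [0↦1, 1↦1, 2↦1, 3↦3, 4↦3]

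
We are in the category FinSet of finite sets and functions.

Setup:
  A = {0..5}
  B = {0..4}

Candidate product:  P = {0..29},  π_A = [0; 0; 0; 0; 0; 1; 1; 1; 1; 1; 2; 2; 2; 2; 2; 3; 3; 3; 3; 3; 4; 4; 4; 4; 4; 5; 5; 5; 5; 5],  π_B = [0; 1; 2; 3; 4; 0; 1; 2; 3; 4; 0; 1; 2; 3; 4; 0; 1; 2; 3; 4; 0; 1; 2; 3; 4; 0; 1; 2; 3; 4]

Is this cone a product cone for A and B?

|A|·|B| = 6·5 = 30;  |P| = 30
Check the pairing map k ↦ (π_A(k), π_B(k)):
  0 ↦ (0,0)
  1 ↦ (0,1)
  2 ↦ (0,2)
  3 ↦ (0,3)
  4 ↦ (0,4)
  5 ↦ (1,0)
  6 ↦ (1,1)
  7 ↦ (1,2)
  8 ↦ (1,3)
  9 ↦ (1,4)
  10 ↦ (2,0)
  11 ↦ (2,1)
  12 ↦ (2,2)
  13 ↦ (2,3)
  14 ↦ (2,4)
  15 ↦ (3,0)
  16 ↦ (3,1)
  17 ↦ (3,2)
  18 ↦ (3,3)
  19 ↦ (3,4)
  20 ↦ (4,0)
  21 ↦ (4,1)
  22 ↦ (4,2)
  23 ↦ (4,3)
  24 ↦ (4,4)
  25 ↦ (5,0)
  26 ↦ (5,1)
  27 ↦ (5,2)
  28 ↦ (5,3)
  29 ↦ (5,4)
distinct pairs in image: 30 / 30 needed
  → bijection onto A×B; projections well-typed.

Answer: VALID PRODUCT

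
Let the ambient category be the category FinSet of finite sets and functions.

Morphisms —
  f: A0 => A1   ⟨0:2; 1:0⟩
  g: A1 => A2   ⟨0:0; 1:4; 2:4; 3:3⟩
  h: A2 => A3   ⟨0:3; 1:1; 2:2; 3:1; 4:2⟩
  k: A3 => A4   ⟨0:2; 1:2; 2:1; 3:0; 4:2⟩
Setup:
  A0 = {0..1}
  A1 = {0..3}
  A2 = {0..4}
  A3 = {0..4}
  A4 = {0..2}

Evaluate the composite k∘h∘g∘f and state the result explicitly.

  0 f=>2 g=>4 h=>2 k=>1
  1 f=>0 g=>0 h=>3 k=>0
composite: ⟨0:1; 1:0⟩

Answer: ⟨0:1; 1:0⟩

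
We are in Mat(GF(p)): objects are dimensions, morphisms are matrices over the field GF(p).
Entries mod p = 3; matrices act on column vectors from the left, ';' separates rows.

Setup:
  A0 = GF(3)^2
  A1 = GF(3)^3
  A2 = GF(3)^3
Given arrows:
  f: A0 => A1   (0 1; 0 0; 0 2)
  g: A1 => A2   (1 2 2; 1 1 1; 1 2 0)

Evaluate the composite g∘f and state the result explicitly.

  e0=(1,0) f=>(0,0,0) g=>(0,0,0)
  e1=(0,1) f=>(1,0,2) g=>(2,0,1)
composite: (0 2; 0 0; 0 1)

Answer: (0 2; 0 0; 0 1)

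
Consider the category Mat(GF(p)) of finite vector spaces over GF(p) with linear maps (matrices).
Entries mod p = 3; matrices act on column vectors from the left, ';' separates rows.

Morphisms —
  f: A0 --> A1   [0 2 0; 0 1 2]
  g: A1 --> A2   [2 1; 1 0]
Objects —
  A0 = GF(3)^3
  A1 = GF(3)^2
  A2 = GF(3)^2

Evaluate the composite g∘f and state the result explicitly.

Answer: [0 2 2; 0 2 0]

Work:
  e0=⟨1,0,0⟩ f-->⟨0,0⟩ g-->⟨0,0⟩
  e1=⟨0,1,0⟩ f-->⟨2,1⟩ g-->⟨2,2⟩
  e2=⟨0,0,1⟩ f-->⟨0,2⟩ g-->⟨2,0⟩
composite: [0 2 2; 0 2 0]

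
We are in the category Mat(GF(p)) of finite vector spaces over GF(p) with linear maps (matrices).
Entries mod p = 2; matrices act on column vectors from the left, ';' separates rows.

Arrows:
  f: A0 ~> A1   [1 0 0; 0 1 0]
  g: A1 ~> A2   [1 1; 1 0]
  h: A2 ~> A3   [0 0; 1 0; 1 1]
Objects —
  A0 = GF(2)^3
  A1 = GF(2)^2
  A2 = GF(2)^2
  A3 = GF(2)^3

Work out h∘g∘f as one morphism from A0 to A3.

Answer: [0 0 0; 1 1 0; 0 1 0]

Trace:
  e0=(1,0,0) f~>(1,0) g~>(1,1) h~>(0,1,0)
  e1=(0,1,0) f~>(0,1) g~>(1,0) h~>(0,1,1)
  e2=(0,0,1) f~>(0,0) g~>(0,0) h~>(0,0,0)
⟦path⟧: [0 0 0; 1 1 0; 0 1 0]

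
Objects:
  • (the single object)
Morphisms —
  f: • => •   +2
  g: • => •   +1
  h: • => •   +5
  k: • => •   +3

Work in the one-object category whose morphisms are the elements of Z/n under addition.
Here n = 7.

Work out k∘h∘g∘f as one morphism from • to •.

  0 +2≡2 +1≡3 +5≡1 +3≡4  (mod 7)
composite: +4

Answer: +4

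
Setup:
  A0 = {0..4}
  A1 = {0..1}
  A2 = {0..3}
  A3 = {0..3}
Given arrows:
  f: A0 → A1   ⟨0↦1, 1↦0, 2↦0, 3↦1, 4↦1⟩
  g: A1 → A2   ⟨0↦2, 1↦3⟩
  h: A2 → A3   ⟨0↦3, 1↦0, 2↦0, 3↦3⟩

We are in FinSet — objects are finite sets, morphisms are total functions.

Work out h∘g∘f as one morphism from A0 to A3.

  0 f→1 g→3 h→3
  1 f→0 g→2 h→0
  2 f→0 g→2 h→0
  3 f→1 g→3 h→3
  4 f→1 g→3 h→3
composite: ⟨0↦3, 1↦0, 2↦0, 3↦3, 4↦3⟩

Answer: ⟨0↦3, 1↦0, 2↦0, 3↦3, 4↦3⟩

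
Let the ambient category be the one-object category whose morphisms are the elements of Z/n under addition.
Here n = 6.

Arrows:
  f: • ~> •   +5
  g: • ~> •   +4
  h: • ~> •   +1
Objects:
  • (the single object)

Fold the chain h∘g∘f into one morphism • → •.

Answer: +4

Trace:
  0 +5≡5 +4≡3 +1≡4  (mod 6)
⟦path⟧: +4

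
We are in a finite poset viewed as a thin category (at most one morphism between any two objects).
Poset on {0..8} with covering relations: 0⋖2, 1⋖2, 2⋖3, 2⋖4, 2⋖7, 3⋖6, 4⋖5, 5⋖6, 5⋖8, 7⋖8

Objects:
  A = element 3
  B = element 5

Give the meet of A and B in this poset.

Answer: A∧B = 2

Derivation:
{x : x⊑A ∧ x⊑B} = {0,1,2}  (A=3, B=5)
  0 ⊑ 2
  1 ⊑ 2
  2 ⊑ 2
glb = 2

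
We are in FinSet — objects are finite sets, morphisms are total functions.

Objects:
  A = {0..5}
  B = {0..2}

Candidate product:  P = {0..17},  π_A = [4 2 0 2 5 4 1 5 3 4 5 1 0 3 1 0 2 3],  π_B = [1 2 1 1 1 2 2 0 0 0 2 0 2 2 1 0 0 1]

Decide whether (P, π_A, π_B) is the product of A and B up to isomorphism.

|A|·|B| = 6·3 = 18;  |P| = 18
Check the pairing map k ↦ (π_A(k), π_B(k)):
  0 -> (4,1)
  1 -> (2,2)
  2 -> (0,1)
  3 -> (2,1)
  4 -> (5,1)
  5 -> (4,2)
  6 -> (1,2)
  7 -> (5,0)
  8 -> (3,0)
  9 -> (4,0)
  10 -> (5,2)
  11 -> (1,0)
  12 -> (0,2)
  13 -> (3,2)
  14 -> (1,1)
  15 -> (0,0)
  16 -> (2,0)
  17 -> (3,1)
distinct pairs in image: 18 / 18 needed
  → bijection onto A×B; projections well-typed.

Answer: VALID PRODUCT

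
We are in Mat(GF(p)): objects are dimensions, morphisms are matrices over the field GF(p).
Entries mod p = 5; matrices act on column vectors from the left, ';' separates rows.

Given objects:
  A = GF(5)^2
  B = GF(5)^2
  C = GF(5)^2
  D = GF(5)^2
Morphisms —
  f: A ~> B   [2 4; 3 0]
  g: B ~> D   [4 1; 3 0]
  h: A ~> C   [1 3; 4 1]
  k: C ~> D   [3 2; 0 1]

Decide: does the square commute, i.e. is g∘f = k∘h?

Answer: DOES NOT COMMUTE

Trace:
Along f;g (path 1):
  e0=(1,0) f~>(2,3) g~>(1,1)
  e1=(0,1) f~>(4,0) g~>(1,2)
  composite₁ = [1 1; 1 2]
Along h;k (path 2):
  e0=(1,0) h~>(1,4) k~>(1,4)
  e1=(0,1) h~>(3,1) k~>(1,1)
  composite₂ = [1 1; 4 1]
Equal? differ; not commutative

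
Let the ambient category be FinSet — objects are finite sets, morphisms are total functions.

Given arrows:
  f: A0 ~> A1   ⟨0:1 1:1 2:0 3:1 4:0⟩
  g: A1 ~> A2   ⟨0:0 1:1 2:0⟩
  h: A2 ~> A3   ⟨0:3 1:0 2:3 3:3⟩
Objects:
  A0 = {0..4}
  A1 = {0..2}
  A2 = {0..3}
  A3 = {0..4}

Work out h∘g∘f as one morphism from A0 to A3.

  0 f~>1 g~>1 h~>0
  1 f~>1 g~>1 h~>0
  2 f~>0 g~>0 h~>3
  3 f~>1 g~>1 h~>0
  4 f~>0 g~>0 h~>3
result: ⟨0:0 1:0 2:3 3:0 4:3⟩

Answer: ⟨0:0 1:0 2:3 3:0 4:3⟩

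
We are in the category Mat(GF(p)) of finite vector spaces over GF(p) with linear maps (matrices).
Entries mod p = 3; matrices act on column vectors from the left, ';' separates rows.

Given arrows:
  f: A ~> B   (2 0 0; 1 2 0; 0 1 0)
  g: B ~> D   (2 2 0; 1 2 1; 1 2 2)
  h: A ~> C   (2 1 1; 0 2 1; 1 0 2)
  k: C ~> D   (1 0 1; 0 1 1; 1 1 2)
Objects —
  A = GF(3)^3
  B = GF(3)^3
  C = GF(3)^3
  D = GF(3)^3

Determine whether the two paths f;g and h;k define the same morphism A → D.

Along f;g (path 1):
  e0=[1,0,0] f~>[2,1,0] g~>[0,1,1]
  e1=[0,1,0] f~>[0,2,1] g~>[1,2,0]
  e2=[0,0,1] f~>[0,0,0] g~>[0,0,0]
  ⟦path⟧₁ = (0 1 0; 1 2 0; 1 0 0)
Along h;k (path 2):
  e0=[1,0,0] h~>[2,0,1] k~>[0,1,1]
  e1=[0,1,0] h~>[1,2,0] k~>[1,2,0]
  e2=[0,0,1] h~>[1,1,2] k~>[0,0,0]
  ⟦path⟧₂ = (0 1 0; 1 2 0; 1 0 0)
Equal? same morphism ✓

Answer: COMMUTES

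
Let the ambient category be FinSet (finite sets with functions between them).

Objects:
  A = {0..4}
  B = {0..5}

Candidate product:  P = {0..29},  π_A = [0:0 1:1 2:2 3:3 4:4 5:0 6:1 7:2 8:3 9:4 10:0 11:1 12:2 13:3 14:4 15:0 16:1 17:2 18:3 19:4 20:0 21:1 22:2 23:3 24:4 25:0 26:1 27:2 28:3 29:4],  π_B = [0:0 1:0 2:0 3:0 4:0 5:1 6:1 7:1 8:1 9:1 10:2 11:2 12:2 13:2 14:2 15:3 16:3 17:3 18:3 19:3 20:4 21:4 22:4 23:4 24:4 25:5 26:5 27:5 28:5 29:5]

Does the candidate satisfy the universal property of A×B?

Answer: VALID PRODUCT

Work:
|A|·|B| = 5·6 = 30;  |P| = 30
Check the pairing map k ↦ (π_A(k), π_B(k)):
  0 : (0,0)
  1 : (1,0)
  2 : (2,0)
  3 : (3,0)
  4 : (4,0)
  5 : (0,1)
  6 : (1,1)
  7 : (2,1)
  8 : (3,1)
  9 : (4,1)
  10 : (0,2)
  11 : (1,2)
  12 : (2,2)
  13 : (3,2)
  14 : (4,2)
  15 : (0,3)
  16 : (1,3)
  17 : (2,3)
  18 : (3,3)
  19 : (4,3)
  20 : (0,4)
  21 : (1,4)
  22 : (2,4)
  23 : (3,4)
  24 : (4,4)
  25 : (0,5)
  26 : (1,5)
  27 : (2,5)
  28 : (3,5)
  29 : (4,5)
distinct pairs in image: 30 / 30 needed
  → bijection onto A×B; projections well-typed.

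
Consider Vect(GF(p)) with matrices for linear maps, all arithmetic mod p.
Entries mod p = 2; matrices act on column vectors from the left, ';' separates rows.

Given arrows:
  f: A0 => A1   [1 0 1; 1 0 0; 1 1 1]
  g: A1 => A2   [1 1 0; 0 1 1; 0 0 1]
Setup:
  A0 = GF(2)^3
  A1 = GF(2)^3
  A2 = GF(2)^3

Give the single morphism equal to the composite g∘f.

Answer: [0 0 1; 0 1 1; 1 1 1]

Trace:
  e0=(1,0,0) f=>(1,1,1) g=>(0,0,1)
  e1=(0,1,0) f=>(0,0,1) g=>(0,1,1)
  e2=(0,0,1) f=>(1,0,1) g=>(1,1,1)
result: [0 0 1; 0 1 1; 1 1 1]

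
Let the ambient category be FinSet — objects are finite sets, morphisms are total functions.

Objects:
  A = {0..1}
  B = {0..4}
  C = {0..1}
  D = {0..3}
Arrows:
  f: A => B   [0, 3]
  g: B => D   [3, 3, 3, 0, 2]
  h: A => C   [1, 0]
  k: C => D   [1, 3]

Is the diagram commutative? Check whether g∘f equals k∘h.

Path 1 = f;g:
  0 f=>0 g=>3
  1 f=>3 g=>0
  composite₁ = [3, 0]
Path 2 = h;k:
  0 h=>1 k=>3
  1 h=>0 k=>1
  composite₂ = [3, 1]
Equal? NO — does not commute

Answer: DOES NOT COMMUTE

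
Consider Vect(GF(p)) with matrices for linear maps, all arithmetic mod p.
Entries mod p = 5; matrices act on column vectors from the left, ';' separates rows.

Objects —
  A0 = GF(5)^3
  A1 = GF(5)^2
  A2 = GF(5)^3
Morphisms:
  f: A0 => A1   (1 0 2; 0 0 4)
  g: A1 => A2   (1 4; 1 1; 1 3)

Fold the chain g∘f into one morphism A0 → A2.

  e0=(1,0,0) f=>(1,0) g=>(1,1,1)
  e1=(0,1,0) f=>(0,0) g=>(0,0,0)
  e2=(0,0,1) f=>(2,4) g=>(3,1,4)
composite: (1 0 3; 1 0 1; 1 0 4)

Answer: (1 0 3; 1 0 1; 1 0 4)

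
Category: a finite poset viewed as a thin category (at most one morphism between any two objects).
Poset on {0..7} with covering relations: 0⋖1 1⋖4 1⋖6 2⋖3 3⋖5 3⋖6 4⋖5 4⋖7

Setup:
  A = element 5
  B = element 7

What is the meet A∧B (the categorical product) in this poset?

Common predecessors of 5,7: {0,1,4}
  0 ⊑ 4
  1 ⊑ 4
  4 ⊑ 4
glb = 4

Answer: A∧B = 4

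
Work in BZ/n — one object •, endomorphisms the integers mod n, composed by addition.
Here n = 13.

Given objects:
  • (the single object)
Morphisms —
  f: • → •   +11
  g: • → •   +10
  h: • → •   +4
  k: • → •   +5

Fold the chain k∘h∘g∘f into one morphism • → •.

  0 +11≡11 +10≡8 +4≡12 +5≡4  (mod 13)
⟦path⟧: +4

Answer: +4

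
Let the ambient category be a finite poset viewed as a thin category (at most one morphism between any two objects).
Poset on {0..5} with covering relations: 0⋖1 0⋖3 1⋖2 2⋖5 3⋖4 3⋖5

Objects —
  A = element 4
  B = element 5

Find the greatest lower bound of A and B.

Answer: A∧B = 3

Trace:
Lower bounds of A=4 and B=5: {0,3}
  0 <= 3
  3 <= 3
glb = 3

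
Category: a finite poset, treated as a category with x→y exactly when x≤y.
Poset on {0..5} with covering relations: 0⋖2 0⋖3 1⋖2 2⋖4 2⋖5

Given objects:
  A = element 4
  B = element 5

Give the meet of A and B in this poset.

Answer: A∧B = 2

Derivation:
Common predecessors of 4,5: {0,1,2}
  0 <= 2
  1 <= 2
  2 <= 2
glb = 2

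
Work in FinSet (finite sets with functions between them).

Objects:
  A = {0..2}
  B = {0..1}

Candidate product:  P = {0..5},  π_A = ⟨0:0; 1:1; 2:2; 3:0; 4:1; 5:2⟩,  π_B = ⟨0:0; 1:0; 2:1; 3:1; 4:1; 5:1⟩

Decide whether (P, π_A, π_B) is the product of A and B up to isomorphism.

Answer: NOT A VALID PRODUCT — duplicate pair at indices 5,2

Derivation:
|A|·|B| = 3·2 = 6;  |P| = 6
Check the pairing map k ↦ (π_A(k), π_B(k)):
  0 : (0,0)
  1 : (1,0)
  2 : (2,1)
  3 : (0,1)
  4 : (1,1)
  5 : (2,1)  ✗ repeats pair of k=2
distinct pairs in image: 5 / 6 needed
  → (2,1) hit at k=2 and k=5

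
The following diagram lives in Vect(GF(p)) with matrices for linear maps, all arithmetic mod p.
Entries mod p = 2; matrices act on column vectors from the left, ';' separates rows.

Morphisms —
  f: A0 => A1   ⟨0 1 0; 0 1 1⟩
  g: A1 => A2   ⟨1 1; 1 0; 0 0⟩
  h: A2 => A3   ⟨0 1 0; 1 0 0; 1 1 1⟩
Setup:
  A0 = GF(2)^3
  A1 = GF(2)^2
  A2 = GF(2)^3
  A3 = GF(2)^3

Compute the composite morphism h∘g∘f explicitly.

Answer: ⟨0 1 0; 0 0 1; 0 1 1⟩

Trace:
  e0=⟨1,0,0⟩ f=>⟨0,0⟩ g=>⟨0,0,0⟩ h=>⟨0,0,0⟩
  e1=⟨0,1,0⟩ f=>⟨1,1⟩ g=>⟨0,1,0⟩ h=>⟨1,0,1⟩
  e2=⟨0,0,1⟩ f=>⟨0,1⟩ g=>⟨1,0,0⟩ h=>⟨0,1,1⟩
composite: ⟨0 1 0; 0 0 1; 0 1 1⟩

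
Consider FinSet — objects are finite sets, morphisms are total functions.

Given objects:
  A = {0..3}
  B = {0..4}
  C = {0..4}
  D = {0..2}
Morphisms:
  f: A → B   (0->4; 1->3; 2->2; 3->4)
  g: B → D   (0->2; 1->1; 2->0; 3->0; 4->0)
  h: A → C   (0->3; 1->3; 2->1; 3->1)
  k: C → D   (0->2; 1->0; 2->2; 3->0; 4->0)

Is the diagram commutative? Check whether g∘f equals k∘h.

Answer: COMMUTES

Derivation:
Along f;g (path 1):
  0 f→4 g→0
  1 f→3 g→0
  2 f→2 g→0
  3 f→4 g→0
  result₁ = (0->0; 1->0; 2->0; 3->0)
Along h;k (path 2):
  0 h→3 k→0
  1 h→3 k→0
  2 h→1 k→0
  3 h→1 k→0
  result₂ = (0->0; 1->0; 2->0; 3->0)
Equal? equal; square commutes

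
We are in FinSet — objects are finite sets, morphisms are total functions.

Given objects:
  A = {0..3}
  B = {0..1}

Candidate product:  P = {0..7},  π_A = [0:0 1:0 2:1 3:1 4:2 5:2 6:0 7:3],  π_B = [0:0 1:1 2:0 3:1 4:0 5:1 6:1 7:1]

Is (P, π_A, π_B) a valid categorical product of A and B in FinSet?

|A|·|B| = 4·2 = 8;  |P| = 8
Check the pairing map k ↦ (π_A(k), π_B(k)):
  0 : (0,0)
  1 : (0,1)
  2 : (1,0)
  3 : (1,1)
  4 : (2,0)
  5 : (2,1)
  6 : (0,1)  ✗ repeats pair of k=1
  7 : (3,1)
distinct pairs in image: 7 / 8 needed
  → (0,1) hit at k=1 and k=6

Answer: NOT A VALID PRODUCT — duplicate pair at indices 1,6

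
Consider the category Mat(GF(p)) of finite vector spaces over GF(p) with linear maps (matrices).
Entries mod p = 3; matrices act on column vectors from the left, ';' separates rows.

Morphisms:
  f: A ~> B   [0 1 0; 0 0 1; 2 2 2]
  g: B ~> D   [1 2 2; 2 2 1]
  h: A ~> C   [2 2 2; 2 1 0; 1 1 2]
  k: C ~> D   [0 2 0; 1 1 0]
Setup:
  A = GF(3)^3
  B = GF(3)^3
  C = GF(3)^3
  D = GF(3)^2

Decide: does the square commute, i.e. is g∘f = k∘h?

Along f;g (path 1):
  e0=(1,0,0) f~>(0,0,2) g~>(1,2)
  e1=(0,1,0) f~>(1,0,2) g~>(2,1)
  e2=(0,0,1) f~>(0,1,2) g~>(0,1)
  composite₁ = [1 2 0; 2 1 1]
Along h;k (path 2):
  e0=(1,0,0) h~>(2,2,1) k~>(1,1)
  e1=(0,1,0) h~>(2,1,1) k~>(2,0)
  e2=(0,0,1) h~>(2,0,2) k~>(0,2)
  composite₂ = [1 2 0; 1 0 2]
Equal? differ; not commutative

Answer: DOES NOT COMMUTE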